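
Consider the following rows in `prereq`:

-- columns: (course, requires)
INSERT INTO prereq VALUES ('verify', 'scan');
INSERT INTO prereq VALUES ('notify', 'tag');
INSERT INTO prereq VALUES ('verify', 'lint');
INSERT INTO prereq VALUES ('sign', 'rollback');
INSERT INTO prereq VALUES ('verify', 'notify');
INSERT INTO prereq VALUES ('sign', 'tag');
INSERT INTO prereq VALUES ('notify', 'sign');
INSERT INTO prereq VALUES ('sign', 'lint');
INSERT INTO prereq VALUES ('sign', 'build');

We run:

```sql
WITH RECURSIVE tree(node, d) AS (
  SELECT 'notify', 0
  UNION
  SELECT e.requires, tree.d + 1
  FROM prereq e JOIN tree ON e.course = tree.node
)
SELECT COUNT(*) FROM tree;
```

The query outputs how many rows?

7

Base: (notify, d=0).
Iteration 1: edges from {notify} -> (sign, d=1), (tag, d=1).
Iteration 2: edges from {sign,tag} -> (build, d=2), (lint, d=2), (rollback, d=2), (tag, d=2).
Iteration 3: no outgoing edges from {build,lint,rollback,tag}; recursion stops.
Total rows emitted: 7.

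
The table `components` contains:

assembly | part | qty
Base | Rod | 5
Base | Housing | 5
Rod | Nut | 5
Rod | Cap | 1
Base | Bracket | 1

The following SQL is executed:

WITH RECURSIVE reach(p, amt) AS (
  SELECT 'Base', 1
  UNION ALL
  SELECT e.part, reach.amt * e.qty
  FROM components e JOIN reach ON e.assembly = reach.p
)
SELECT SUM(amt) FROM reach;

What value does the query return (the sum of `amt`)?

Base: (Base, amt=1).
Iteration 1: components of {Base} -> Bracket = 1*1 = 1, Housing = 1*5 = 5, Rod = 1*5 = 5.
Iteration 2: components of {Bracket,Housing,Rod} -> Cap = 5*1 = 5, Nut = 5*5 = 25.
Iteration 3: no further components; recursion stops.
SUM(amt) = 1 + 5 + 1 + 5 + 5 + 25 = 42.

42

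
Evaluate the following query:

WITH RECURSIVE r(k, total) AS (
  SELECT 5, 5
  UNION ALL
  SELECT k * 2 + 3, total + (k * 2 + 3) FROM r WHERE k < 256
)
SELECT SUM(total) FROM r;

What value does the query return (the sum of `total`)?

1892

Base: k=5, total=5.
Iteration 1: 5 < 256 holds -> k = 5 * 2 + 3 = 13, total = 5 + 13 = 18.
Iteration 2: 13 < 256 holds -> k = 13 * 2 + 3 = 29, total = 18 + 29 = 47.
Iteration 3: 29 < 256 holds -> k = 29 * 2 + 3 = 61, total = 47 + 61 = 108.
Iteration 4: 61 < 256 holds -> k = 61 * 2 + 3 = 125, total = 108 + 125 = 233.
Iteration 5: 125 < 256 holds -> k = 125 * 2 + 3 = 253, total = 233 + 253 = 486.
Iteration 6: 253 < 256 holds -> k = 253 * 2 + 3 = 509, total = 486 + 509 = 995.
Iteration 7: 509 < 256 fails; recursion stops.
SUM(total) = 5 + 18 + 47 + 108 + 233 + 486 + 995 = 1892.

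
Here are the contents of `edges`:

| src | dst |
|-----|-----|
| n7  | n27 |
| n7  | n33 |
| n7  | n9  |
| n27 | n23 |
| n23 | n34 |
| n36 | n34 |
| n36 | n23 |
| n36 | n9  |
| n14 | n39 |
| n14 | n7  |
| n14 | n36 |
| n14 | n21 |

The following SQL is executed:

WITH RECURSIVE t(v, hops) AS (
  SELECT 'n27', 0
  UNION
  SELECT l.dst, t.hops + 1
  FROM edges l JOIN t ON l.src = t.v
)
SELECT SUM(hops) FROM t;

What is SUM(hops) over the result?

Base: (n27, hops=0).
Iteration 1: edges from {n27} -> (n23, hops=1).
Iteration 2: edges from {n23} -> (n34, hops=2).
Iteration 3: no outgoing edges from {n34}; recursion stops.
SUM(hops) = 0 + 1 + 2 = 3.

3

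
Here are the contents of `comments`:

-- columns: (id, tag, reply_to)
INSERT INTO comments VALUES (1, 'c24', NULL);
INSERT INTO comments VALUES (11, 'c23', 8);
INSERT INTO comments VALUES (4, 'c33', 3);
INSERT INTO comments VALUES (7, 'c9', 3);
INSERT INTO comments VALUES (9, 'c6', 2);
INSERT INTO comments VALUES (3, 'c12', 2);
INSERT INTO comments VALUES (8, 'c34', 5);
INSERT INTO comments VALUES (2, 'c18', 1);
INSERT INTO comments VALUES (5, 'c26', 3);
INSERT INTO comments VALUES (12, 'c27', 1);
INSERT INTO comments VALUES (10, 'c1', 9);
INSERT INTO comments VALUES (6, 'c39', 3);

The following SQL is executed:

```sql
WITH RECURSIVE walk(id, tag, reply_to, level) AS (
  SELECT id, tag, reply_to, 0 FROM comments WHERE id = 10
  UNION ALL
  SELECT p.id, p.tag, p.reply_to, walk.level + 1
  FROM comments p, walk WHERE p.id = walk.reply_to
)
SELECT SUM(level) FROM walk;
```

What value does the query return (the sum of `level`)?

6

Base: id=10 (c1), reply_to=9, level 0.
Iteration 1: join on id=9 -> c6 (id 9, reply_to=2, level 1).
Iteration 2: join on id=2 -> c18 (id 2, reply_to=1, level 2).
Iteration 3: join on id=1 -> c24 (id 1, reply_to=NULL, level 3).
Iteration 4: reply_to is NULL; no match; recursion stops.
SUM(level) = 0 + 1 + 2 + 3 = 6.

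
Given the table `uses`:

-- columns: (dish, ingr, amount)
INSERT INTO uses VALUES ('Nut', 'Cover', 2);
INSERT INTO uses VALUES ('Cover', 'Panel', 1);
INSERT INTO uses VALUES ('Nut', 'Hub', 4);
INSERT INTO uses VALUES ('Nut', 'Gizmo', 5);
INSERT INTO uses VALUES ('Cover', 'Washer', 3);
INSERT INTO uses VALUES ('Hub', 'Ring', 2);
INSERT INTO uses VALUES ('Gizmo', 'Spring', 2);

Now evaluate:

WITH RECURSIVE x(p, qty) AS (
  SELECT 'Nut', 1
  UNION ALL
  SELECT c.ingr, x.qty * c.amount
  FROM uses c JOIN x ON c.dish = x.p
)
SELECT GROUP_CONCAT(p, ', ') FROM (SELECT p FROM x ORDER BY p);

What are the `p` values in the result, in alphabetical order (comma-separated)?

Base: (Nut, qty=1).
Iteration 1: components of {Nut} -> Cover = 1*2 = 2, Gizmo = 1*5 = 5, Hub = 1*4 = 4.
Iteration 2: components of {Cover,Gizmo,Hub} -> Panel = 2*1 = 2, Ring = 4*2 = 8, Spring = 5*2 = 10, Washer = 2*3 = 6.
Iteration 3: no further components; recursion stops.

Cover, Gizmo, Hub, Nut, Panel, Ring, Spring, Washer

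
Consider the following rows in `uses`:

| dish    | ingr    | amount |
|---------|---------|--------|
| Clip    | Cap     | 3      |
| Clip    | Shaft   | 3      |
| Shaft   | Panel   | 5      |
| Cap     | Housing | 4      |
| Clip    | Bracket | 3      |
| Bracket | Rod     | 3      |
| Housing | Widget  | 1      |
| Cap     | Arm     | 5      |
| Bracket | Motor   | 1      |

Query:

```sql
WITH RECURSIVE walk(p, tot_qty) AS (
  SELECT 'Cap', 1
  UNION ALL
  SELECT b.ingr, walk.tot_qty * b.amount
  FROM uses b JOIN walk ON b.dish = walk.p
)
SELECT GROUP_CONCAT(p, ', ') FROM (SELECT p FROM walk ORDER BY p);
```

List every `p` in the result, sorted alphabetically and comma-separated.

Base: (Cap, tot_qty=1).
Iteration 1: components of {Cap} -> Arm = 1*5 = 5, Housing = 1*4 = 4.
Iteration 2: components of {Arm,Housing} -> Widget = 4*1 = 4.
Iteration 3: no further components; recursion stops.

Arm, Cap, Housing, Widget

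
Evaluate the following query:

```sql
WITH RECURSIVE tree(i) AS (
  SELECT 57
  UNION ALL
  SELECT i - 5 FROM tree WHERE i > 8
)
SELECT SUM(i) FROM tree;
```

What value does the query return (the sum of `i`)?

Base: i=57.
Iteration 1: 57 > 8 holds -> i = 57 - 5 = 52.
Iteration 2: 52 > 8 holds -> i = 52 - 5 = 47.
Iteration 3: 47 > 8 holds -> i = 47 - 5 = 42.
Iteration 4: 42 > 8 holds -> i = 42 - 5 = 37.
Iteration 5: 37 > 8 holds -> i = 37 - 5 = 32.
Iteration 6: 32 > 8 holds -> i = 32 - 5 = 27.
Iteration 7: 27 > 8 holds -> i = 27 - 5 = 22.
Iteration 8: 22 > 8 holds -> i = 22 - 5 = 17.
Iteration 9: 17 > 8 holds -> i = 17 - 5 = 12.
Iteration 10: 12 > 8 holds -> i = 12 - 5 = 7.
Iteration 11: 7 > 8 fails; recursion stops.
SUM(i) = 57 + 52 + 47 + 42 + 37 + 32 + 27 + 22 + 17 + 12 + 7 = 352.

352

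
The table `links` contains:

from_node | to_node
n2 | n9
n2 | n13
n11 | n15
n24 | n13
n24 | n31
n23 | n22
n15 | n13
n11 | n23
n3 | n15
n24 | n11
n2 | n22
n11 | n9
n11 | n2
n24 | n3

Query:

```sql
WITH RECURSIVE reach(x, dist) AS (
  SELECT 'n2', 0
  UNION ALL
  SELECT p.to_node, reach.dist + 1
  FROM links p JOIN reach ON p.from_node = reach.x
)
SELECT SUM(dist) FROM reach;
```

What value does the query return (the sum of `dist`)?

Base: (n2, dist=0).
Iteration 1: edges from {n2} -> (n13, dist=1), (n22, dist=1), (n9, dist=1).
Iteration 2: no outgoing edges from {n13,n22,n9}; recursion stops.
SUM(dist) = 0 + 1 + 1 + 1 = 3.

3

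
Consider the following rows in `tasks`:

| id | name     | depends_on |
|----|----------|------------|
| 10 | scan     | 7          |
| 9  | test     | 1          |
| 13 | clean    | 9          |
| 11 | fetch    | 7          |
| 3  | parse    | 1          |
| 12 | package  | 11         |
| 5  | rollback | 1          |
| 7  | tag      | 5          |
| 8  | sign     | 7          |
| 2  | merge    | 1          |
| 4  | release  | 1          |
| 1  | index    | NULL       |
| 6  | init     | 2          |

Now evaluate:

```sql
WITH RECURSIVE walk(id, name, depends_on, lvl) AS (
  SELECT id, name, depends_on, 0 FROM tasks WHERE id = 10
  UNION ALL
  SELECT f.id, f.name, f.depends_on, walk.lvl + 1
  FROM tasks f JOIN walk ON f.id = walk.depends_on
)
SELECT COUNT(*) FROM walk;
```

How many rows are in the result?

4

Base: id=10 (scan), depends_on=7, lvl 0.
Iteration 1: join on id=7 -> tag (id 7, depends_on=5, lvl 1).
Iteration 2: join on id=5 -> rollback (id 5, depends_on=1, lvl 2).
Iteration 3: join on id=1 -> index (id 1, depends_on=NULL, lvl 3).
Iteration 4: depends_on is NULL; no match; recursion stops.
Total rows emitted: 4.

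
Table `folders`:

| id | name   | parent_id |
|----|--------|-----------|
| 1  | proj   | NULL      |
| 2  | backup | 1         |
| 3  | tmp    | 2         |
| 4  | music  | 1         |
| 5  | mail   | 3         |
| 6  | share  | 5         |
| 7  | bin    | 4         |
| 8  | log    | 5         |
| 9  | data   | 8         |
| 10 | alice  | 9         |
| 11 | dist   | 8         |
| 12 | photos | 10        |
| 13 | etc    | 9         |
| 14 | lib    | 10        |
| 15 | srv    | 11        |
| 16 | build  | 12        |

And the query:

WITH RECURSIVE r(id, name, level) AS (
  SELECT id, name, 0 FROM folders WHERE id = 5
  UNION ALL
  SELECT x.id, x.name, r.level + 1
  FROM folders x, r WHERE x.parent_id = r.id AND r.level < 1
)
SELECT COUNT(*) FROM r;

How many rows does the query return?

3

Base: id=5 (mail) at level 0.
Iteration 1: rows with parent_id in {5} -> share (id 6, level 1), log (id 8, level 1).
Iteration 2: level < 1 fails for all current rows; recursion stops.
Total rows emitted: 3.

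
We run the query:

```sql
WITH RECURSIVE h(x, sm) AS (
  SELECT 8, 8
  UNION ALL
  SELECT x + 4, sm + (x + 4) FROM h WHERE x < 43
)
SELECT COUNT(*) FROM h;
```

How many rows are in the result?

10

Base: x=8, sm=8.
Iteration 1: 8 < 43 holds -> x = 8 + 4 = 12, sm = 8 + 12 = 20.
Iteration 2: 12 < 43 holds -> x = 12 + 4 = 16, sm = 20 + 16 = 36.
Iteration 3: 16 < 43 holds -> x = 16 + 4 = 20, sm = 36 + 20 = 56.
Iteration 4: 20 < 43 holds -> x = 20 + 4 = 24, sm = 56 + 24 = 80.
Iteration 5: 24 < 43 holds -> x = 24 + 4 = 28, sm = 80 + 28 = 108.
Iteration 6: 28 < 43 holds -> x = 28 + 4 = 32, sm = 108 + 32 = 140.
Iteration 7: 32 < 43 holds -> x = 32 + 4 = 36, sm = 140 + 36 = 176.
Iteration 8: 36 < 43 holds -> x = 36 + 4 = 40, sm = 176 + 40 = 216.
Iteration 9: 40 < 43 holds -> x = 40 + 4 = 44, sm = 216 + 44 = 260.
Iteration 10: 44 < 43 fails; recursion stops.
Total rows emitted: 10.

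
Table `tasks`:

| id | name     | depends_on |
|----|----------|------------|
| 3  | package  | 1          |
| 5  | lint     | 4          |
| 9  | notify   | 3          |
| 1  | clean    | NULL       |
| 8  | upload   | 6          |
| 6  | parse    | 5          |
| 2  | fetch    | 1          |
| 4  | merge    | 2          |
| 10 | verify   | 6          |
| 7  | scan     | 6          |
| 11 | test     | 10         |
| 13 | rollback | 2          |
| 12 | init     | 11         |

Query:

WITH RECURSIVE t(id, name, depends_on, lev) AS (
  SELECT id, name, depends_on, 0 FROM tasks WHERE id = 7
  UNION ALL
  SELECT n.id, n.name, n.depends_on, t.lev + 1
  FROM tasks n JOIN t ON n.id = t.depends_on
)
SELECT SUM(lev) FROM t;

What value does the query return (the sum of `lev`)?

15

Base: id=7 (scan), depends_on=6, lev 0.
Iteration 1: join on id=6 -> parse (id 6, depends_on=5, lev 1).
Iteration 2: join on id=5 -> lint (id 5, depends_on=4, lev 2).
Iteration 3: join on id=4 -> merge (id 4, depends_on=2, lev 3).
Iteration 4: join on id=2 -> fetch (id 2, depends_on=1, lev 4).
Iteration 5: join on id=1 -> clean (id 1, depends_on=NULL, lev 5).
Iteration 6: depends_on is NULL; no match; recursion stops.
SUM(lev) = 0 + 1 + 2 + 3 + 4 + 5 = 15.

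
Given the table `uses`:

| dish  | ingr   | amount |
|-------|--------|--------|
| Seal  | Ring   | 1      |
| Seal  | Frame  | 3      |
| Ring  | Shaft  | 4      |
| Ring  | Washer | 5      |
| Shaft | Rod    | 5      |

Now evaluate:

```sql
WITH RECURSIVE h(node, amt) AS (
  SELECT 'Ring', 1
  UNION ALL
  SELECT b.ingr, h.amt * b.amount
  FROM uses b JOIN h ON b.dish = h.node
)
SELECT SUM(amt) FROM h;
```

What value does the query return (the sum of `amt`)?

30

Base: (Ring, amt=1).
Iteration 1: components of {Ring} -> Shaft = 1*4 = 4, Washer = 1*5 = 5.
Iteration 2: components of {Shaft,Washer} -> Rod = 4*5 = 20.
Iteration 3: no further components; recursion stops.
SUM(amt) = 1 + 4 + 5 + 20 = 30.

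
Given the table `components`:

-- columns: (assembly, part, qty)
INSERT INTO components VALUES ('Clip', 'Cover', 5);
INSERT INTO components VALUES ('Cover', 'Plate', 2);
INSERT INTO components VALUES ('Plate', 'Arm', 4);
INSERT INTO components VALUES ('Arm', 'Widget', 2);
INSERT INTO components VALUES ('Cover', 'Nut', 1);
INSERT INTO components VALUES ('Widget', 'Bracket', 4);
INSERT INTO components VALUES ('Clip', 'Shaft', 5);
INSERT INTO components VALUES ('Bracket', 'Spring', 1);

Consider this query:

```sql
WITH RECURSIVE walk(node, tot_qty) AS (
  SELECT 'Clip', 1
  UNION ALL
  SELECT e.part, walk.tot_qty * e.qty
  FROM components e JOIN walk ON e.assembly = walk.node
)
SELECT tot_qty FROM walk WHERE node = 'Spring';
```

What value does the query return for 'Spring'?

320

Base: (Clip, tot_qty=1).
Iteration 1: components of {Clip} -> Cover = 1*5 = 5, Shaft = 1*5 = 5.
Iteration 2: components of {Cover,Shaft} -> Nut = 5*1 = 5, Plate = 5*2 = 10.
Iteration 3: components of {Nut,Plate} -> Arm = 10*4 = 40.
Iteration 4: components of {Arm} -> Widget = 40*2 = 80.
Iteration 5: components of {Widget} -> Bracket = 80*4 = 320.
Iteration 6: components of {Bracket} -> Spring = 320*1 = 320.
Iteration 7: no further components; recursion stops.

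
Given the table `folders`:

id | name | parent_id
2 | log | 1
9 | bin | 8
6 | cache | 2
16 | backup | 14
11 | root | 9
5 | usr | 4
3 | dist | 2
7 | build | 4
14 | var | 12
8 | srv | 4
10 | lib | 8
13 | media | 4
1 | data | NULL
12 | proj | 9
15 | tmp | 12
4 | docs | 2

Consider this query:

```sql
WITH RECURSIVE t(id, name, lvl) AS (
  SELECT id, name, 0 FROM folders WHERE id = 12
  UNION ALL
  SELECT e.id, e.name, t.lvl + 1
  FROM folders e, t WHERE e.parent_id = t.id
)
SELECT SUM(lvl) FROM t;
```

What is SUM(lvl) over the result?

4

Base: id=12 (proj) at lvl 0.
Iteration 1: rows with parent_id in {12} -> var (id 14, lvl 1), tmp (id 15, lvl 1).
Iteration 2: rows with parent_id in {14,15} -> backup (id 16, lvl 2).
Iteration 3: no rows with parent_id in {16}; recursion stops.
SUM(lvl) = 0 + 1 + 1 + 2 = 4.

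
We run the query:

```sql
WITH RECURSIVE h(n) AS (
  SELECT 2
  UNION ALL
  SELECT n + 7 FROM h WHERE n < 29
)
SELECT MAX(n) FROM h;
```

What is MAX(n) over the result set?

30

Base: n=2.
Iteration 1: 2 < 29 holds -> n = 2 + 7 = 9.
Iteration 2: 9 < 29 holds -> n = 9 + 7 = 16.
Iteration 3: 16 < 29 holds -> n = 16 + 7 = 23.
Iteration 4: 23 < 29 holds -> n = 23 + 7 = 30.
Iteration 5: 30 < 29 fails; recursion stops.
n values: 2, 9, 16, 23, 30; the maximum is 30.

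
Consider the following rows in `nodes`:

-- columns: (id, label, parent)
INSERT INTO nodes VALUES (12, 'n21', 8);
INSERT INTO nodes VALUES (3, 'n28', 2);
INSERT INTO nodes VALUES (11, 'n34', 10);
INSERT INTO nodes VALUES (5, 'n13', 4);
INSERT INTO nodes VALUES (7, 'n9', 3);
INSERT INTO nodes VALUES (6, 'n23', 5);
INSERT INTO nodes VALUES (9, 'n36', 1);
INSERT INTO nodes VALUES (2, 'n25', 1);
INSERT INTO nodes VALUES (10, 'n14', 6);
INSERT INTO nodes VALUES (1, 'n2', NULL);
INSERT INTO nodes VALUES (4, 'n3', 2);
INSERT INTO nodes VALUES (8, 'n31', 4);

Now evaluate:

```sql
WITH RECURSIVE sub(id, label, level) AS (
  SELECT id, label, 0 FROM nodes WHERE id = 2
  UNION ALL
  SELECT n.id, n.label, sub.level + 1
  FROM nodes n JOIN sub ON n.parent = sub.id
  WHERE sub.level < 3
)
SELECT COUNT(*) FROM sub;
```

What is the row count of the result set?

Base: id=2 (n25) at level 0.
Iteration 1: rows with parent in {2} -> n28 (id 3, level 1), n3 (id 4, level 1).
Iteration 2: rows with parent in {3,4} -> n13 (id 5, level 2), n9 (id 7, level 2), n31 (id 8, level 2).
Iteration 3: rows with parent in {5,7,8} -> n23 (id 6, level 3), n21 (id 12, level 3).
Iteration 4: level < 3 fails for all current rows; recursion stops.
Total rows emitted: 8.

8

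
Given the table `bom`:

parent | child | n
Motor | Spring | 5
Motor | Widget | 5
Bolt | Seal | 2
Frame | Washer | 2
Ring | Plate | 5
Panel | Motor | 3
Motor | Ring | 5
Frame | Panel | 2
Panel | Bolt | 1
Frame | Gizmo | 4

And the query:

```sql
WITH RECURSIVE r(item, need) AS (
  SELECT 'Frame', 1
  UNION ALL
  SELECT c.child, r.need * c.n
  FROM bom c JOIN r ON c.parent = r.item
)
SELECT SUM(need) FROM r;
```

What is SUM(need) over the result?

261

Base: (Frame, need=1).
Iteration 1: components of {Frame} -> Gizmo = 1*4 = 4, Panel = 1*2 = 2, Washer = 1*2 = 2.
Iteration 2: components of {Gizmo,Panel,Washer} -> Bolt = 2*1 = 2, Motor = 2*3 = 6.
Iteration 3: components of {Bolt,Motor} -> Ring = 6*5 = 30, Seal = 2*2 = 4, Spring = 6*5 = 30, Widget = 6*5 = 30.
Iteration 4: components of {Ring,Seal,Spring,Widget} -> Plate = 30*5 = 150.
Iteration 5: no further components; recursion stops.
SUM(need) = 1 + 2 + 2 + 4 + 6 + 2 + 30 + 30 + 30 + 4 + 150 = 261.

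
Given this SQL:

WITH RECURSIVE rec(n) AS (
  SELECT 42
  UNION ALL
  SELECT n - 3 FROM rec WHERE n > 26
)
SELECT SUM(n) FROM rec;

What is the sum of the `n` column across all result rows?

Base: n=42.
Iteration 1: 42 > 26 holds -> n = 42 - 3 = 39.
Iteration 2: 39 > 26 holds -> n = 39 - 3 = 36.
Iteration 3: 36 > 26 holds -> n = 36 - 3 = 33.
Iteration 4: 33 > 26 holds -> n = 33 - 3 = 30.
Iteration 5: 30 > 26 holds -> n = 30 - 3 = 27.
Iteration 6: 27 > 26 holds -> n = 27 - 3 = 24.
Iteration 7: 24 > 26 fails; recursion stops.
SUM(n) = 42 + 39 + 36 + 33 + 30 + 27 + 24 = 231.

231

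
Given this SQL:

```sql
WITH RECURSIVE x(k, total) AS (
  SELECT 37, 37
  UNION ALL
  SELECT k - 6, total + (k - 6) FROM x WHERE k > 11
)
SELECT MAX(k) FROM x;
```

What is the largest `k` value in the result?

Base: k=37, total=37.
Iteration 1: 37 > 11 holds -> k = 37 - 6 = 31, total = 37 + 31 = 68.
Iteration 2: 31 > 11 holds -> k = 31 - 6 = 25, total = 68 + 25 = 93.
Iteration 3: 25 > 11 holds -> k = 25 - 6 = 19, total = 93 + 19 = 112.
Iteration 4: 19 > 11 holds -> k = 19 - 6 = 13, total = 112 + 13 = 125.
Iteration 5: 13 > 11 holds -> k = 13 - 6 = 7, total = 125 + 7 = 132.
Iteration 6: 7 > 11 fails; recursion stops.
k values: 37, 31, 25, 19, 13, 7; the maximum is 37.

37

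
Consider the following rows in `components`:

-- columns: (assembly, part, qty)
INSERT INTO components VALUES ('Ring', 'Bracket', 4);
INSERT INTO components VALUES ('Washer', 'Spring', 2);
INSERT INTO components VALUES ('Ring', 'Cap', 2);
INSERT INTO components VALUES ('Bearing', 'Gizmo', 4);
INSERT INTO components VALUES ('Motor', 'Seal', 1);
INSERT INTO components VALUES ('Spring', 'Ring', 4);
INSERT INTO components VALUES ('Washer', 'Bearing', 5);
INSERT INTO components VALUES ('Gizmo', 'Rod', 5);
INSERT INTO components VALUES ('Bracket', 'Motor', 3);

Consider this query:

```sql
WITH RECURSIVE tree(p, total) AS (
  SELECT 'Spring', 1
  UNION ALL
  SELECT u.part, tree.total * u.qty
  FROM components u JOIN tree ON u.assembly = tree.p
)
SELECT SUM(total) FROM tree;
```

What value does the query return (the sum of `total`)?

125

Base: (Spring, total=1).
Iteration 1: components of {Spring} -> Ring = 1*4 = 4.
Iteration 2: components of {Ring} -> Bracket = 4*4 = 16, Cap = 4*2 = 8.
Iteration 3: components of {Bracket,Cap} -> Motor = 16*3 = 48.
Iteration 4: components of {Motor} -> Seal = 48*1 = 48.
Iteration 5: no further components; recursion stops.
SUM(total) = 1 + 4 + 16 + 8 + 48 + 48 = 125.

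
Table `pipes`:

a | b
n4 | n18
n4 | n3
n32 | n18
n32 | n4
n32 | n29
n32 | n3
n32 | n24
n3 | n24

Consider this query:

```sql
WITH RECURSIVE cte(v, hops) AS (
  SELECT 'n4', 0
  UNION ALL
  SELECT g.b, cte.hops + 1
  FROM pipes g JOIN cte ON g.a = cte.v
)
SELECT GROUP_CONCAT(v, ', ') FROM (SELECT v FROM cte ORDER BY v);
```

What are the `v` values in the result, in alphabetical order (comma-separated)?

Base: (n4, hops=0).
Iteration 1: edges from {n4} -> (n18, hops=1), (n3, hops=1).
Iteration 2: edges from {n18,n3} -> (n24, hops=2).
Iteration 3: no outgoing edges from {n24}; recursion stops.

n18, n24, n3, n4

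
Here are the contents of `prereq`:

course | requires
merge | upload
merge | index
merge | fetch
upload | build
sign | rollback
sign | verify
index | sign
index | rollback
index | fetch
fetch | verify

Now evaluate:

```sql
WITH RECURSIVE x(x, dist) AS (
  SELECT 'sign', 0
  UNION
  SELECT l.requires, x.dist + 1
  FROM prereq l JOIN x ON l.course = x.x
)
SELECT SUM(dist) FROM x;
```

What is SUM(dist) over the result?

Base: (sign, dist=0).
Iteration 1: edges from {sign} -> (rollback, dist=1), (verify, dist=1).
Iteration 2: no outgoing edges from {rollback,verify}; recursion stops.
SUM(dist) = 0 + 1 + 1 = 2.

2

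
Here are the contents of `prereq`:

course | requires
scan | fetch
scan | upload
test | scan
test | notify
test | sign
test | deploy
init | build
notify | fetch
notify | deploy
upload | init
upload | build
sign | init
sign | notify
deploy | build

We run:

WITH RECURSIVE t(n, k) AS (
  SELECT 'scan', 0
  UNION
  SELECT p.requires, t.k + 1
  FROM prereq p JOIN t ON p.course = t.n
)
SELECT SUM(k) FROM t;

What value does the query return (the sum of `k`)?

9

Base: (scan, k=0).
Iteration 1: edges from {scan} -> (fetch, k=1), (upload, k=1).
Iteration 2: edges from {fetch,upload} -> (build, k=2), (init, k=2).
Iteration 3: edges from {build,init} -> (build, k=3).
Iteration 4: no outgoing edges from {build}; recursion stops.
SUM(k) = 0 + 1 + 1 + 2 + 2 + 3 = 9.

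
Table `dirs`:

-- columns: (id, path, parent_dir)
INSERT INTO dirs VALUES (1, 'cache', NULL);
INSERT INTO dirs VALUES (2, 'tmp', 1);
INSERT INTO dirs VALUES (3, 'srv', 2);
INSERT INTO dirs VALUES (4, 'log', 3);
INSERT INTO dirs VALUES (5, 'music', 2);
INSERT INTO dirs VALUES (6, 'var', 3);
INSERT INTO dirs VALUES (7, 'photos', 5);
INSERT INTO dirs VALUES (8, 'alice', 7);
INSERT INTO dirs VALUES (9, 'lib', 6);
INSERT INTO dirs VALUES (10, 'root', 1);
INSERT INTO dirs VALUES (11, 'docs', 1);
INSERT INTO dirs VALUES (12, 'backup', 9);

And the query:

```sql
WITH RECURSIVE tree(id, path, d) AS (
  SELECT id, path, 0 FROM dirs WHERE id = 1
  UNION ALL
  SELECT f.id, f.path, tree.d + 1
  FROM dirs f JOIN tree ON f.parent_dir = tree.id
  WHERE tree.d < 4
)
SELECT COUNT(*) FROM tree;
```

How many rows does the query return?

Base: id=1 (cache) at d 0.
Iteration 1: rows with parent_dir in {1} -> tmp (id 2, d 1), root (id 10, d 1), docs (id 11, d 1).
Iteration 2: rows with parent_dir in {2,10,11} -> srv (id 3, d 2), music (id 5, d 2).
Iteration 3: rows with parent_dir in {3,5} -> log (id 4, d 3), var (id 6, d 3), photos (id 7, d 3).
Iteration 4: rows with parent_dir in {4,6,7} -> alice (id 8, d 4), lib (id 9, d 4).
Iteration 5: d < 4 fails for all current rows; recursion stops.
Total rows emitted: 11.

11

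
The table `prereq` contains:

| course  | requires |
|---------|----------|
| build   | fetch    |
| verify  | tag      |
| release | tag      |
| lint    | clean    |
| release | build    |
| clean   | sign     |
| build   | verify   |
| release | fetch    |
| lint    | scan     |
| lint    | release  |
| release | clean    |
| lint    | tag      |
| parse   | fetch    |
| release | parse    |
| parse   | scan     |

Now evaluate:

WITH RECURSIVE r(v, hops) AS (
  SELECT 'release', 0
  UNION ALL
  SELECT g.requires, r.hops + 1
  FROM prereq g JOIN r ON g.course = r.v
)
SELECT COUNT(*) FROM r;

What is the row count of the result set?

Base: (release, hops=0).
Iteration 1: edges from {release} -> (build, hops=1), (clean, hops=1), (fetch, hops=1), (parse, hops=1), (tag, hops=1).
Iteration 2: edges from {build,clean,fetch,parse,tag} -> (fetch, hops=2) x2, (scan, hops=2), (sign, hops=2), (verify, hops=2). [UNION ALL keeps all 5 new rows, including repeats]
Iteration 3: edges from {fetch,scan,sign,verify} -> (tag, hops=3).
Iteration 4: no outgoing edges from {tag}; recursion stops.
Total rows emitted: 12.

12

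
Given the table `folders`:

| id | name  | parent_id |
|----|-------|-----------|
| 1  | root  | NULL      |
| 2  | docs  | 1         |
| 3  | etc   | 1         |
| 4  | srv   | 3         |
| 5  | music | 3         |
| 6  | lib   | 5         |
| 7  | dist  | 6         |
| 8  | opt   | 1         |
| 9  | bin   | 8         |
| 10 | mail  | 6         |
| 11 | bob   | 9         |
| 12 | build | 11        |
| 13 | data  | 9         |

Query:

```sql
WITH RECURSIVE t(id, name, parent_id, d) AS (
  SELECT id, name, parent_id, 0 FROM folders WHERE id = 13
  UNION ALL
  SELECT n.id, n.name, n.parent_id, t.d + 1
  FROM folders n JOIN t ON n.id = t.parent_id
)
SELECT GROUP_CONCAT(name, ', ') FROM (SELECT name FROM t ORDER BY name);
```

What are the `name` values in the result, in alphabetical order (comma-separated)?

bin, data, opt, root

Base: id=13 (data), parent_id=9, d 0.
Iteration 1: join on id=9 -> bin (id 9, parent_id=8, d 1).
Iteration 2: join on id=8 -> opt (id 8, parent_id=1, d 2).
Iteration 3: join on id=1 -> root (id 1, parent_id=NULL, d 3).
Iteration 4: parent_id is NULL; no match; recursion stops.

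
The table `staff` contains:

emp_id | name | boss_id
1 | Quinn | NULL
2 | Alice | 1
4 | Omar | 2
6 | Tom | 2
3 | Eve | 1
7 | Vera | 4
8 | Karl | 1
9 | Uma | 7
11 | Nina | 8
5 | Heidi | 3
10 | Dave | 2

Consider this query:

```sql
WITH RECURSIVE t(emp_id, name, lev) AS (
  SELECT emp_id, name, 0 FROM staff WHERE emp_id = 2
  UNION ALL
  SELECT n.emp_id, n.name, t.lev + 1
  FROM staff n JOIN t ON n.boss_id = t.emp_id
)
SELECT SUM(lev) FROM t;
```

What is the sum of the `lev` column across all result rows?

8

Base: emp_id=2 (Alice) at lev 0.
Iteration 1: rows with boss_id in {2} -> Omar (id 4, lev 1), Tom (id 6, lev 1), Dave (id 10, lev 1).
Iteration 2: rows with boss_id in {4,6,10} -> Vera (id 7, lev 2).
Iteration 3: rows with boss_id in {7} -> Uma (id 9, lev 3).
Iteration 4: no rows with boss_id in {9}; recursion stops.
SUM(lev) = 0 + 1 + 1 + 1 + 2 + 3 = 8.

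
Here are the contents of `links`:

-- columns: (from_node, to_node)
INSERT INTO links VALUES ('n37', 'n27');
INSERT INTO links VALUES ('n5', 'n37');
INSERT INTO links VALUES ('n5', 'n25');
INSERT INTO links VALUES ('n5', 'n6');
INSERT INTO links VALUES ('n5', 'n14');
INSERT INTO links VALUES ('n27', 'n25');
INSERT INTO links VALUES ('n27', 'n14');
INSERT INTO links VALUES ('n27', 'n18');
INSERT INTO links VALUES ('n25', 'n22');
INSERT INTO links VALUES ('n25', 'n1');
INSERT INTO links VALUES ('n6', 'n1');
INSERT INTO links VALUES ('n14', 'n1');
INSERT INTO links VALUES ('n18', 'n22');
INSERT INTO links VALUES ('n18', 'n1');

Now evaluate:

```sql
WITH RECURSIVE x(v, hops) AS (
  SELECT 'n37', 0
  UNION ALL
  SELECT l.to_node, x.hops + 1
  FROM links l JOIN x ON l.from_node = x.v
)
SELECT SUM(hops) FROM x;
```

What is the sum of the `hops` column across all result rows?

22

Base: (n37, hops=0).
Iteration 1: edges from {n37} -> (n27, hops=1).
Iteration 2: edges from {n27} -> (n14, hops=2), (n18, hops=2), (n25, hops=2).
Iteration 3: edges from {n14,n18,n25} -> (n1, hops=3) x3, (n22, hops=3) x2. [UNION ALL keeps all 5 new rows, including repeats]
Iteration 4: no outgoing edges from {n1,n22}; recursion stops.
SUM(hops) = 0 + 1 + 2 + 2 + 2 + 3 + 3 + 3 + 3 + 3 = 22.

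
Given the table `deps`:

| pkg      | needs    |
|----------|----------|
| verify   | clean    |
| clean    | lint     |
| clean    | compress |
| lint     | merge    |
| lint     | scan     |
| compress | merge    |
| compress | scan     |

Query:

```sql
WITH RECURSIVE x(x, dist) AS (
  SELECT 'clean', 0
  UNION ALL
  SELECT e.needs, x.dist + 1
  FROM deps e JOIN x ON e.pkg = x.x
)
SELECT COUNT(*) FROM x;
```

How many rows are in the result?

Base: (clean, dist=0).
Iteration 1: edges from {clean} -> (compress, dist=1), (lint, dist=1).
Iteration 2: edges from {compress,lint} -> (merge, dist=2) x2, (scan, dist=2) x2. [UNION ALL keeps all 4 new rows, including repeats]
Iteration 3: no outgoing edges from {merge,scan}; recursion stops.
Total rows emitted: 7.

7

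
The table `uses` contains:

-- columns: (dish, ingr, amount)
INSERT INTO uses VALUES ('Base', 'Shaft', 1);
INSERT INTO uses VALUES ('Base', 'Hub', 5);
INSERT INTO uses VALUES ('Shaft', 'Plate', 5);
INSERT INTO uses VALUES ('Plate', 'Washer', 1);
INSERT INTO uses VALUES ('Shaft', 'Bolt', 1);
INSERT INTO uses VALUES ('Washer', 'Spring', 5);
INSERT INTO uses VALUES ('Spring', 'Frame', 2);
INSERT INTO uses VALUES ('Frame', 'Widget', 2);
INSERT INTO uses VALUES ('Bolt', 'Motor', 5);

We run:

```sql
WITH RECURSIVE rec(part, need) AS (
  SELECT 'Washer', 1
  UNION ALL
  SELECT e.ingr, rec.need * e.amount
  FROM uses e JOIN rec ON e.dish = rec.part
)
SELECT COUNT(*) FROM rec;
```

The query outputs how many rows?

Base: (Washer, need=1).
Iteration 1: components of {Washer} -> Spring = 1*5 = 5.
Iteration 2: components of {Spring} -> Frame = 5*2 = 10.
Iteration 3: components of {Frame} -> Widget = 10*2 = 20.
Iteration 4: no further components; recursion stops.
Total rows emitted: 4.

4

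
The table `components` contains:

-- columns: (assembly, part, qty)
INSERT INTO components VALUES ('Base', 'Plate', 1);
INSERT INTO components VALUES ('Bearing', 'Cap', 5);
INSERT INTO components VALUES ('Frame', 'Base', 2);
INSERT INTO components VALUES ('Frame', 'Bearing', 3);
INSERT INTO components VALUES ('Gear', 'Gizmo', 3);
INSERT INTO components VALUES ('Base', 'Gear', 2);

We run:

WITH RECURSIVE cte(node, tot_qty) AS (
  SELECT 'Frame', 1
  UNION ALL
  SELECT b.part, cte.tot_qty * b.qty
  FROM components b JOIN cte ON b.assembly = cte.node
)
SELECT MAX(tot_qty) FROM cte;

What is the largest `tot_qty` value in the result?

Base: (Frame, tot_qty=1).
Iteration 1: components of {Frame} -> Base = 1*2 = 2, Bearing = 1*3 = 3.
Iteration 2: components of {Base,Bearing} -> Cap = 3*5 = 15, Gear = 2*2 = 4, Plate = 2*1 = 2.
Iteration 3: components of {Cap,Gear,Plate} -> Gizmo = 4*3 = 12.
Iteration 4: no further components; recursion stops.
tot_qty values: 1, 2, 3, 4, 2, 15, 12; the maximum is 15.

15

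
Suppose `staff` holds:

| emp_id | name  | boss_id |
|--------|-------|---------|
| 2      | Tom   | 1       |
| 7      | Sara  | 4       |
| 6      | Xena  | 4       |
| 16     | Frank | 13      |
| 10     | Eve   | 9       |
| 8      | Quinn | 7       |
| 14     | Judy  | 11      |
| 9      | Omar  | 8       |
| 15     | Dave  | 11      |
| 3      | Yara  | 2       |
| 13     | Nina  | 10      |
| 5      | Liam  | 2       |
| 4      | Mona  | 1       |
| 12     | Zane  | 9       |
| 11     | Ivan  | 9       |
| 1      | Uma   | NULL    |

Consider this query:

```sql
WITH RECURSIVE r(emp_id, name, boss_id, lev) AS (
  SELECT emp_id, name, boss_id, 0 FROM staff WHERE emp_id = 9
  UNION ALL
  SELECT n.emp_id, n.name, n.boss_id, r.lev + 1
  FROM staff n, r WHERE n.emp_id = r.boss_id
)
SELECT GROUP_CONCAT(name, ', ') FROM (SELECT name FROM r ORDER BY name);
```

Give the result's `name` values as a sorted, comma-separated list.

Base: emp_id=9 (Omar), boss_id=8, lev 0.
Iteration 1: join on emp_id=8 -> Quinn (id 8, boss_id=7, lev 1).
Iteration 2: join on emp_id=7 -> Sara (id 7, boss_id=4, lev 2).
Iteration 3: join on emp_id=4 -> Mona (id 4, boss_id=1, lev 3).
Iteration 4: join on emp_id=1 -> Uma (id 1, boss_id=NULL, lev 4).
Iteration 5: boss_id is NULL; no match; recursion stops.

Mona, Omar, Quinn, Sara, Uma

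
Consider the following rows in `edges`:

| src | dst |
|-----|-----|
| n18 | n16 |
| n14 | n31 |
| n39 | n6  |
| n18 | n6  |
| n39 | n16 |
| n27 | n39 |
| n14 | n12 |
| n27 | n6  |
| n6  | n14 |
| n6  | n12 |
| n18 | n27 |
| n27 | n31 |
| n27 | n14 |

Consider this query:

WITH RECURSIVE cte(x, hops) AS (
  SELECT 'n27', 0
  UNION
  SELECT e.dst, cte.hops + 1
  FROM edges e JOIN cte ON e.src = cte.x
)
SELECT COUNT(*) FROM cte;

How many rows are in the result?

Base: (n27, hops=0).
Iteration 1: edges from {n27} -> (n14, hops=1), (n31, hops=1), (n39, hops=1), (n6, hops=1).
Iteration 2: edges from {n14,n31,n39,n6} -> (n12, hops=2), (n14, hops=2), (n16, hops=2), (n31, hops=2), (n6, hops=2). [UNION drops 1 duplicate row(s)]
Iteration 3: edges from {n12,n14,n16,n31,n6} -> (n12, hops=3), (n14, hops=3), (n31, hops=3). [UNION drops 1 duplicate row(s)]
Iteration 4: edges from {n12,n14,n31} -> (n12, hops=4), (n31, hops=4).
Iteration 5: no outgoing edges from {n12,n31}; recursion stops.
Total rows emitted: 15.

15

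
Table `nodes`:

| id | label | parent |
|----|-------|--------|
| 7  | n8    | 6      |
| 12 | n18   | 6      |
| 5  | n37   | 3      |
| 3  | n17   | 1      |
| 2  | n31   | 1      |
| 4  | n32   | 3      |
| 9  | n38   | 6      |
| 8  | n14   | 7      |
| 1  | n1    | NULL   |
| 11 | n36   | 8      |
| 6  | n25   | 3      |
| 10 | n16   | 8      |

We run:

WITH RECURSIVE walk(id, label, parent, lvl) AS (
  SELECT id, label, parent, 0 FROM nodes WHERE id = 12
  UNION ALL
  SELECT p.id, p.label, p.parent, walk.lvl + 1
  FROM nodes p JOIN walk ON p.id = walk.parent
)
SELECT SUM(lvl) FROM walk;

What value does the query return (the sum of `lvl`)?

6

Base: id=12 (n18), parent=6, lvl 0.
Iteration 1: join on id=6 -> n25 (id 6, parent=3, lvl 1).
Iteration 2: join on id=3 -> n17 (id 3, parent=1, lvl 2).
Iteration 3: join on id=1 -> n1 (id 1, parent=NULL, lvl 3).
Iteration 4: parent is NULL; no match; recursion stops.
SUM(lvl) = 0 + 1 + 2 + 3 = 6.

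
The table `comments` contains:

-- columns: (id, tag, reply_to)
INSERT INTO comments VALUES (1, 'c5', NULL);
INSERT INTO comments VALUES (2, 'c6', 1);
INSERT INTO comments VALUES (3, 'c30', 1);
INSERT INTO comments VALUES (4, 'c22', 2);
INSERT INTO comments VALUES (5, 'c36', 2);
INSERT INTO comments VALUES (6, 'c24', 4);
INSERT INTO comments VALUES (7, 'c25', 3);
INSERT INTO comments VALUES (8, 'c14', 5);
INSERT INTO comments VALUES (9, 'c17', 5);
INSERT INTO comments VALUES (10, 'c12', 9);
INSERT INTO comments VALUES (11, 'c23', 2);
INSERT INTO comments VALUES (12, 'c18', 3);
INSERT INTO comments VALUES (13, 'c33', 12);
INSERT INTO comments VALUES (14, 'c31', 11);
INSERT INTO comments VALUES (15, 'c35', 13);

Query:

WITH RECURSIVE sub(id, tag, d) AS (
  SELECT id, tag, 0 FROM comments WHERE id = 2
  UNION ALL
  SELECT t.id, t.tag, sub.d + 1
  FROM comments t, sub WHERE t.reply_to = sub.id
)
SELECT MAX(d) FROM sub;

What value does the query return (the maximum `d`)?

Base: id=2 (c6) at d 0.
Iteration 1: rows with reply_to in {2} -> c22 (id 4, d 1), c36 (id 5, d 1), c23 (id 11, d 1).
Iteration 2: rows with reply_to in {4,5,11} -> c24 (id 6, d 2), c14 (id 8, d 2), c17 (id 9, d 2), c31 (id 14, d 2).
Iteration 3: rows with reply_to in {6,8,9,14} -> c12 (id 10, d 3).
Iteration 4: no rows with reply_to in {10}; recursion stops.
d values: 0, 1, 1, 1, 2, 2, 2, 2, 3; the maximum is 3.

3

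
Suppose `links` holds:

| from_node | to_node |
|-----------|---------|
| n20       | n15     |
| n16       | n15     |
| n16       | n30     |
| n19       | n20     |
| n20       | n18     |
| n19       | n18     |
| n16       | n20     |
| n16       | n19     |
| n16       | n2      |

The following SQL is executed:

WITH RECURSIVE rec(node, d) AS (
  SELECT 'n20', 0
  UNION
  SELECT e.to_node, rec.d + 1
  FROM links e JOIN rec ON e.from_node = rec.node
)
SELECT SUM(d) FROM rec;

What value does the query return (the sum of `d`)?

2

Base: (n20, d=0).
Iteration 1: edges from {n20} -> (n15, d=1), (n18, d=1).
Iteration 2: no outgoing edges from {n15,n18}; recursion stops.
SUM(d) = 0 + 1 + 1 = 2.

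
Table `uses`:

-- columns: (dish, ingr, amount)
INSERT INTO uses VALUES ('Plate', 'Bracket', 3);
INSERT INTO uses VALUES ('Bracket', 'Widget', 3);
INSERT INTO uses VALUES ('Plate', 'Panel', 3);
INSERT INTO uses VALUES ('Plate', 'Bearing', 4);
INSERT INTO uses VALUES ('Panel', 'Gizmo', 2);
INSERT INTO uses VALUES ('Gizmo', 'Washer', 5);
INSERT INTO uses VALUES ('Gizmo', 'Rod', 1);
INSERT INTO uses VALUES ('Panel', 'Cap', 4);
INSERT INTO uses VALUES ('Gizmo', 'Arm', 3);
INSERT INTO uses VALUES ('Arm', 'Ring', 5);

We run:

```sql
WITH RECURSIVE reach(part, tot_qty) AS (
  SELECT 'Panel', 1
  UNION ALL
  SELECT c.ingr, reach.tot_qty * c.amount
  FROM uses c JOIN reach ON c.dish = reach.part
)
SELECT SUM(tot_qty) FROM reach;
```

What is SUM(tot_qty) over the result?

55

Base: (Panel, tot_qty=1).
Iteration 1: components of {Panel} -> Cap = 1*4 = 4, Gizmo = 1*2 = 2.
Iteration 2: components of {Cap,Gizmo} -> Arm = 2*3 = 6, Rod = 2*1 = 2, Washer = 2*5 = 10.
Iteration 3: components of {Arm,Rod,Washer} -> Ring = 6*5 = 30.
Iteration 4: no further components; recursion stops.
SUM(tot_qty) = 1 + 2 + 4 + 10 + 2 + 6 + 30 = 55.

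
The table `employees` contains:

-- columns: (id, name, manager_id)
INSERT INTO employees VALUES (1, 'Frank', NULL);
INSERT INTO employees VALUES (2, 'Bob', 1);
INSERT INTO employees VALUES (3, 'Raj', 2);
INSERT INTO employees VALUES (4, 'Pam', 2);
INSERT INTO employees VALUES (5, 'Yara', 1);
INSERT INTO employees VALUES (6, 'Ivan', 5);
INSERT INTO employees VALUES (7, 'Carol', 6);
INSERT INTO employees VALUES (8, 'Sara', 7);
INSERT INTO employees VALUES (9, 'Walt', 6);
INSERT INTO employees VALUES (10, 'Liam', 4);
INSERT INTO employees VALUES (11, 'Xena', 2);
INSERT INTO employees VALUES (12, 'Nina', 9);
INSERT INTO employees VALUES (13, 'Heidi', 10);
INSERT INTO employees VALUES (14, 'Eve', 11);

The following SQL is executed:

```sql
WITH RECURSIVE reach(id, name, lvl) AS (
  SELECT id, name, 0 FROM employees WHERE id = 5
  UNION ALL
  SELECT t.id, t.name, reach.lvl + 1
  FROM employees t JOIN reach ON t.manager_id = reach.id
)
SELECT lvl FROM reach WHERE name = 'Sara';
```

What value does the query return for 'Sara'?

3

Base: id=5 (Yara) at lvl 0.
Iteration 1: rows with manager_id in {5} -> Ivan (id 6, lvl 1).
Iteration 2: rows with manager_id in {6} -> Carol (id 7, lvl 2), Walt (id 9, lvl 2).
Iteration 3: rows with manager_id in {7,9} -> Sara (id 8, lvl 3), Nina (id 12, lvl 3).
Iteration 4: no rows with manager_id in {8,12}; recursion stops.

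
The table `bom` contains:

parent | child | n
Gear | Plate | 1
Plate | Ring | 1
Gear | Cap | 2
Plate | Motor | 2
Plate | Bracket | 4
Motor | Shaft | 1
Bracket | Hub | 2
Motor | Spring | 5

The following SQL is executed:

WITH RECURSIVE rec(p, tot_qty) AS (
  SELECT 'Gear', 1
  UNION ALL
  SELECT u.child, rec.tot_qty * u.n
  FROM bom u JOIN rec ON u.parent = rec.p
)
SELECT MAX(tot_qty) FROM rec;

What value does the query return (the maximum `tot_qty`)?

Base: (Gear, tot_qty=1).
Iteration 1: components of {Gear} -> Cap = 1*2 = 2, Plate = 1*1 = 1.
Iteration 2: components of {Cap,Plate} -> Bracket = 1*4 = 4, Motor = 1*2 = 2, Ring = 1*1 = 1.
Iteration 3: components of {Bracket,Motor,Ring} -> Hub = 4*2 = 8, Shaft = 2*1 = 2, Spring = 2*5 = 10.
Iteration 4: no further components; recursion stops.
tot_qty values: 1, 1, 2, 1, 2, 4, 2, 10, 8; the maximum is 10.

10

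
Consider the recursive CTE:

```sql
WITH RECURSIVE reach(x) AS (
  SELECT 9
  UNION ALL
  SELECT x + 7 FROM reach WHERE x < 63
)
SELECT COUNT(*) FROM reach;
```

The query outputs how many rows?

9

Base: x=9.
Iteration 1: 9 < 63 holds -> x = 9 + 7 = 16.
Iteration 2: 16 < 63 holds -> x = 16 + 7 = 23.
Iteration 3: 23 < 63 holds -> x = 23 + 7 = 30.
Iteration 4: 30 < 63 holds -> x = 30 + 7 = 37.
Iteration 5: 37 < 63 holds -> x = 37 + 7 = 44.
Iteration 6: 44 < 63 holds -> x = 44 + 7 = 51.
Iteration 7: 51 < 63 holds -> x = 51 + 7 = 58.
Iteration 8: 58 < 63 holds -> x = 58 + 7 = 65.
Iteration 9: 65 < 63 fails; recursion stops.
Total rows emitted: 9.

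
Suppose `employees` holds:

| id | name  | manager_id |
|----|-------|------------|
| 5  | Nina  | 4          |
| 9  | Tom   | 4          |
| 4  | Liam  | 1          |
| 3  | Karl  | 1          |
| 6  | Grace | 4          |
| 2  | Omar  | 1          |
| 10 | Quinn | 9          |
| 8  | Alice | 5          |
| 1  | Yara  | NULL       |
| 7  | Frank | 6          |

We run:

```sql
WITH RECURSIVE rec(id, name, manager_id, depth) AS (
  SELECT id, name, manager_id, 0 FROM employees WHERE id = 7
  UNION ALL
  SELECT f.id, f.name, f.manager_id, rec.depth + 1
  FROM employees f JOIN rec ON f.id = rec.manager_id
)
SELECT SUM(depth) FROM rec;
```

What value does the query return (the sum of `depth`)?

Base: id=7 (Frank), manager_id=6, depth 0.
Iteration 1: join on id=6 -> Grace (id 6, manager_id=4, depth 1).
Iteration 2: join on id=4 -> Liam (id 4, manager_id=1, depth 2).
Iteration 3: join on id=1 -> Yara (id 1, manager_id=NULL, depth 3).
Iteration 4: manager_id is NULL; no match; recursion stops.
SUM(depth) = 0 + 1 + 2 + 3 = 6.

6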